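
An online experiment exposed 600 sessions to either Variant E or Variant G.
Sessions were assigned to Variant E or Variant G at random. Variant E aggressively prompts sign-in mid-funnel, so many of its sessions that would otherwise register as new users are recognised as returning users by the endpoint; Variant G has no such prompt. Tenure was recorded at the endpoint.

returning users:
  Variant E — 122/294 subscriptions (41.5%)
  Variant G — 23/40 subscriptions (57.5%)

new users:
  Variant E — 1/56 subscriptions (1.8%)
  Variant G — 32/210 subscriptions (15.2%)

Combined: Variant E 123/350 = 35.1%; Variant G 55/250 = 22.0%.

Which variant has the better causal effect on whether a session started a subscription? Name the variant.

Variant E

The user tenure-specific comparison favours Variant G throughout, but the pooled figures favour Variant E. The question is whether to condition on user tenure.
Stratifying would compare variants among sessions the variants themselves sorted into user tenure groups — a form of selection on an intermediate. The unconditioned pooled rates give the total causal effect.
Pooled: Variant E 35.1% vs Variant G 22.0%; Variant E is higher overall.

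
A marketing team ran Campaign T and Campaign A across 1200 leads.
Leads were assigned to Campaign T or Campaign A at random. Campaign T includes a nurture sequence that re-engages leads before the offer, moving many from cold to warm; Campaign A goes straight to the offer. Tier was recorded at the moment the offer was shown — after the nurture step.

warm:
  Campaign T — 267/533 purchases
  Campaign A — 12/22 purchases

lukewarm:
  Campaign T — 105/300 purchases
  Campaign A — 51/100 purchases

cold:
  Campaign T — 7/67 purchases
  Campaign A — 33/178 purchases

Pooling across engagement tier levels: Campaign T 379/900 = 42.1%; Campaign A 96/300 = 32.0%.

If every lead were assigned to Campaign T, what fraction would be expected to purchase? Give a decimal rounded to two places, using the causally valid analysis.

Engagement tier here is a post-treatment variable shaped by the campaign; conditioning on it would introduce bias rather than remove it. The overall comparison is the causal one.
So P(outcome | do(Campaign T)) is just the pooled rate for Campaign T: 379/900 = 0.421.

0.42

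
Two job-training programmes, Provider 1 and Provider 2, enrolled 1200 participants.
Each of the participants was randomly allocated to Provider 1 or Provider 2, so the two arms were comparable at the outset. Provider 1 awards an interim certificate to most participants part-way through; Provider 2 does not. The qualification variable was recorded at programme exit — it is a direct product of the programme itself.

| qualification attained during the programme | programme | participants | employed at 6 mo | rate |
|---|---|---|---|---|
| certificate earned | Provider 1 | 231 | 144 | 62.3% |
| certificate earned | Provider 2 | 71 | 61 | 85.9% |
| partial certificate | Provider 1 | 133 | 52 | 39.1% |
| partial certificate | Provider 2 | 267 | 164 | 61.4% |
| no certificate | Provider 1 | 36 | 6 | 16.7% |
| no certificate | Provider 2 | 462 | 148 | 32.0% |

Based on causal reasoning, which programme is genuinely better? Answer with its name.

Qualification attained during the programme is recorded after the programme and is itself shifted by it — it sits on the causal path from programme to outcome. Conditioning on a mediator would strip out part of the effect we want; the pooled comparison gives the total causal effect.
Pooled: Provider 1 50.5% vs Provider 2 46.6%; Provider 1 is higher overall.

Provider 1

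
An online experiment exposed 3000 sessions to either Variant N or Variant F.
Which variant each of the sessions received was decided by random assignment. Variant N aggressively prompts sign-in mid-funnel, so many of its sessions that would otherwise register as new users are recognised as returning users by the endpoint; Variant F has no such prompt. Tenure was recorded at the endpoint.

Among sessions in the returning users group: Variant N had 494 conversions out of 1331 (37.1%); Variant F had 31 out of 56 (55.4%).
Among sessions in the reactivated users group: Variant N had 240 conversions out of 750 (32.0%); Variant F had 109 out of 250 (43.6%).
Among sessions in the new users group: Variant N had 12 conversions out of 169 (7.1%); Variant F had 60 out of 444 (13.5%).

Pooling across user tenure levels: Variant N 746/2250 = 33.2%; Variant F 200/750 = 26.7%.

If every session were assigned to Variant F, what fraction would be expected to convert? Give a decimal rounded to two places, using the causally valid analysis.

0.27

Variant F is higher inside every user tenure stratum but Variant N is higher in aggregate. Whether to stratify depends on how user tenure relates to the variant.
The distribution of user tenure is itself part of what the variant does — it is an intermediate outcome. Holding it fixed would remove that part of the effect; the total effect is the pooled difference.
So P(outcome | do(Variant F)) is just the pooled rate for Variant F: 200/750 = 0.267.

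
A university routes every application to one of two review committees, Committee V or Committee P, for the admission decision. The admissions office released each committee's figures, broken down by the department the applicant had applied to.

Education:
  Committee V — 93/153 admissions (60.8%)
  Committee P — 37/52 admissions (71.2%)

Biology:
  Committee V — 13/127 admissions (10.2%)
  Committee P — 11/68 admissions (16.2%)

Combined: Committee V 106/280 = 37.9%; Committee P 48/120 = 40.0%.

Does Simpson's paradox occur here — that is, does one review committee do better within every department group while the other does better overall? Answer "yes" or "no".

no

Within each department level (Education 60.8% vs 71.2%; Biology 10.2% vs 16.2%), Committee P has the higher rate every time. Pooled: 37.9% vs 40.0% — Committee P has the higher rate overall. They agree.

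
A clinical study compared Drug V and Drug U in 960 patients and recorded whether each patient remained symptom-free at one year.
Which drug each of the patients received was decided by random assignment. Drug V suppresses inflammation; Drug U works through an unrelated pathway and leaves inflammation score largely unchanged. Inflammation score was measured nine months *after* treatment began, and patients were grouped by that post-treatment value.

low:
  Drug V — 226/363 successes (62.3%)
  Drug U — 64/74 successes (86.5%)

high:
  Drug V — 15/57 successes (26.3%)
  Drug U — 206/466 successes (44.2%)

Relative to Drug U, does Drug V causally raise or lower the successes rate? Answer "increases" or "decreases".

Within every inflammation score level Drug U has the higher rate, yet pooled Drug V does — Simpson's reversal.
The distribution of inflammation score is itself part of what the drug does — it is an intermediate outcome. Holding it fixed would remove that part of the effect; the total effect is the pooled difference.
Pooled: Drug V 57.4% vs Drug U 50.0%; Drug V is higher overall.

increases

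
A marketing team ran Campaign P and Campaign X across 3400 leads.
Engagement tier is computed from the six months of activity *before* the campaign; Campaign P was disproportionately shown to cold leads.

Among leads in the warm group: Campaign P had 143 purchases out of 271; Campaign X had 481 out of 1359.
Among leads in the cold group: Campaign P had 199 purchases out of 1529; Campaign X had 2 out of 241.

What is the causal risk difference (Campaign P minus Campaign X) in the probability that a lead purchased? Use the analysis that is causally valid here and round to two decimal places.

+0.15

Campaign P is higher inside every engagement tier stratum but Campaign X is higher in aggregate. Whether to stratify depends on how engagement tier relates to the campaign.
Engagement tier satisfies the back-door criterion: it is not a descendant of the campaign, and it blocks the spurious path from campaign to outcome. Adjusting for it (i.e., using the within-engagement tier rates) gives the causal effect.
Adjusting over the population distribution of engagement tier: 0.479·(0.528−0.354) + 0.521·(0.130−0.008) = +0.147.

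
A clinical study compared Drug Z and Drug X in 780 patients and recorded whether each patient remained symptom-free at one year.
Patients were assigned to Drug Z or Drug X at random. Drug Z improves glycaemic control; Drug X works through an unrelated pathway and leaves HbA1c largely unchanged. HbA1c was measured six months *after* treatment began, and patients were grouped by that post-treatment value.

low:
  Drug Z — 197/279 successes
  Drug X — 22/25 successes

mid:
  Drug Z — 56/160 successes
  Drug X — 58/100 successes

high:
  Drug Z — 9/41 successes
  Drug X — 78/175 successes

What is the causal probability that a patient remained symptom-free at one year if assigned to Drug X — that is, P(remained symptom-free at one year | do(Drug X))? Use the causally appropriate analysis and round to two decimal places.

The stratified and pooled comparisons disagree (Drug X wins within each HbA1c; Drug Z wins overall), so the answer turns on the causal role of HbA1c.
HbA1c is downstream of the drug. One should not condition on a consequence of treatment, so the overall rates are the right comparison.
So P(outcome | do(Drug X)) is just the pooled rate for Drug X: 158/300 = 0.527.

0.53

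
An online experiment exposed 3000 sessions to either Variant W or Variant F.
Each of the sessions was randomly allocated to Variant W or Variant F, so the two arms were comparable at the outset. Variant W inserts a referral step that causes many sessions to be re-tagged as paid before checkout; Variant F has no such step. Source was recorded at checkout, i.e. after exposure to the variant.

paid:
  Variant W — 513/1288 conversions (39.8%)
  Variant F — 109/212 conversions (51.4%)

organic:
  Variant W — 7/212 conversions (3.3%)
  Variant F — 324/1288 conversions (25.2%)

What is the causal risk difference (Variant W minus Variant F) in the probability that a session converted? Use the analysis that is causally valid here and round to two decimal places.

Variant F is higher inside every traffic source stratum but Variant W is higher in aggregate. Whether to stratify depends on how traffic source relates to the variant.
Traffic source lies on the pathway variant → traffic source → outcome, so adjusting for it blocks the indirect effect. For the total causal effect of variant, use the unadjusted pooled rates.
The causal difference is the pooled difference: 0.347 − 0.289 = +0.058.

+0.06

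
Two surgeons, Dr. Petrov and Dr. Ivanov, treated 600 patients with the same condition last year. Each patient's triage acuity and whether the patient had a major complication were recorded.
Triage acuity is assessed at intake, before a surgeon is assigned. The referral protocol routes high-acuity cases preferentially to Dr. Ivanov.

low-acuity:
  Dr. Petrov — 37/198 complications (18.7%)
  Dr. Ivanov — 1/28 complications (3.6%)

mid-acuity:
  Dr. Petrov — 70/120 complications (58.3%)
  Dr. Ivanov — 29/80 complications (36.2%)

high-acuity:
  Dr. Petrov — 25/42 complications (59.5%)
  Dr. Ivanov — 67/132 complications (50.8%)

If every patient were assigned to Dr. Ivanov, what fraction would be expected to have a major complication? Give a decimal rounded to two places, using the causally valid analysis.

0.28

Triage acuity is set before the surgeon has any effect — it is not caused by the surgeon — and it independently drives the outcome. That makes it a confounder, so the causal comparison is within triage acuity levels.
Standardising Dr. Ivanov to the population triage acuity mix: 0.377·1/28 + 0.333·29/80 + 0.290·67/132 = 0.281.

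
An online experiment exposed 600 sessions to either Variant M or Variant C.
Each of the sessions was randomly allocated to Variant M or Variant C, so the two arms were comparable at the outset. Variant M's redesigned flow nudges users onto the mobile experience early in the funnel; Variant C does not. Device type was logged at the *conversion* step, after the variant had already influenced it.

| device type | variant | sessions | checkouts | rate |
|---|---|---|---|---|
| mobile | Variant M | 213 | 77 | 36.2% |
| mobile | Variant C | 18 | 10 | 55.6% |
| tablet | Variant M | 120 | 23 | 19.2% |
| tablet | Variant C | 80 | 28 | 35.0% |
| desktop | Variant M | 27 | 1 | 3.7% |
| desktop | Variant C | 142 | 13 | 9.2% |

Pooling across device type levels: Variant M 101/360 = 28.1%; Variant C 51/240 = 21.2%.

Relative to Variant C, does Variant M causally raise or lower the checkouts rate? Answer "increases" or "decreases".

increases

The stratified and pooled comparisons disagree (Variant C wins within each device type; Variant M wins overall), so the answer turns on the causal role of device type.
Device type here is a post-treatment variable shaped by the variant; conditioning on it would introduce bias rather than remove it. The overall comparison is the causal one.
Pooled: Variant M 28.1% vs Variant C 21.2%; Variant M is higher overall.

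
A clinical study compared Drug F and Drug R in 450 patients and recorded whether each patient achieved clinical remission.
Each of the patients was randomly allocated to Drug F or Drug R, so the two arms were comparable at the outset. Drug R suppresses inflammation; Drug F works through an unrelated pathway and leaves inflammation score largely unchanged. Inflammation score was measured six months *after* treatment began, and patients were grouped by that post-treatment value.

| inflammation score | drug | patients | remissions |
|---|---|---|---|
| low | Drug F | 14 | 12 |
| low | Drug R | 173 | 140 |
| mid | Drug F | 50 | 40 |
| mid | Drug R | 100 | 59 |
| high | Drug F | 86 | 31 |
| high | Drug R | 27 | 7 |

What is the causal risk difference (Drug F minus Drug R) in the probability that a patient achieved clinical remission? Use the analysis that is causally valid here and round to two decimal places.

Inflammation score is recorded after the drug and is itself shifted by it — it sits on the causal path from drug to outcome. Conditioning on a mediator would strip out part of the effect we want; the pooled comparison gives the total causal effect.
The causal difference is the pooled difference: 0.553 − 0.687 = -0.133.

-0.13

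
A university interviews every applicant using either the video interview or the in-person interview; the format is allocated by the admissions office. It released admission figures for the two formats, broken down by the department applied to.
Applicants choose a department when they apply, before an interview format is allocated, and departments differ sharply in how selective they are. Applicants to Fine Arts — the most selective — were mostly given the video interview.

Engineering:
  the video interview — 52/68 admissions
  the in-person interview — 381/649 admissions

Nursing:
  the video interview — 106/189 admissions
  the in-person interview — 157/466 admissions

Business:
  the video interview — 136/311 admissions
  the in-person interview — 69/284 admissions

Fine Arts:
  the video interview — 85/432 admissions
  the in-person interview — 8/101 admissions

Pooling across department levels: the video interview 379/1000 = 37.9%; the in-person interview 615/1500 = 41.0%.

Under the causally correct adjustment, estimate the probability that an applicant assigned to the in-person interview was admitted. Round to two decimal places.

The stratified and pooled comparisons disagree (the video interview wins within each department; the in-person interview wins overall), so the answer turns on the causal role of department.
Here department is a common cause — it drives both which interview format a case falls under and the outcome. The crude comparison mixes populations; the stratum-specific rates are the causally relevant ones.
Standardising the in-person interview to the population department mix: 0.287·381/649 + 0.262·157/466 + 0.238·69/284 + 0.213·8/101 = 0.331.

0.33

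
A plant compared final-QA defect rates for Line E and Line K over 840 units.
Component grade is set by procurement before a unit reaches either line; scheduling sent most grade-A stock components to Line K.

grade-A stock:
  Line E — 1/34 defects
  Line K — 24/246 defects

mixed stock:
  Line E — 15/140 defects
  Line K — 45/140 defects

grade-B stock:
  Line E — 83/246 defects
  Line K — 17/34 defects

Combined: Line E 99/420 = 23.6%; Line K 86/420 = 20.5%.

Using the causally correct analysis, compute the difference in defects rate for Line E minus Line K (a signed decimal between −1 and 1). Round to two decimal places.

-0.15

Line E is lower inside every component grade stratum but Line K is lower in aggregate. Whether to stratify depends on how component grade relates to the line.
Nothing the line does changes component grade; the imbalance is an allocation artefact. With component grade also predicting the outcome, the pooled figure is confounded, and the within-stratum comparison is the causal one.
Adjusting over the population distribution of component grade: 0.333·(0.029−0.098) + 0.333·(0.107−0.321) + 0.333·(0.337−0.500) = -0.148.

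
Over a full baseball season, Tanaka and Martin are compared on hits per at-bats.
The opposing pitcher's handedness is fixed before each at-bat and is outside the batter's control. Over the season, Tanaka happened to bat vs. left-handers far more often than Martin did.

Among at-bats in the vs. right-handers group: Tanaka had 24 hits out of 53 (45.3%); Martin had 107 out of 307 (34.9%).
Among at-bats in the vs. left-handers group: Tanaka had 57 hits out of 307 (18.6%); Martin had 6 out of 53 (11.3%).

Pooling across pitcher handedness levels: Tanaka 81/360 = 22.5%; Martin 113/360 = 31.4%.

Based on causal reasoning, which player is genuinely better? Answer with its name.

Tanaka

The pitcher handedness-specific comparison favours Tanaka throughout, but the pooled figures favour Martin. The question is whether to condition on pitcher handedness.
Nothing the player does changes pitcher handedness; the imbalance is an allocation artefact. With pitcher handedness also predicting the outcome, the pooled figure is confounded, and the within-stratum comparison is the causal one.
Within each level — vs. right-handers: 45.3% vs 34.9%; vs. left-handers: 18.6% vs 11.3% — Tanaka is higher every time.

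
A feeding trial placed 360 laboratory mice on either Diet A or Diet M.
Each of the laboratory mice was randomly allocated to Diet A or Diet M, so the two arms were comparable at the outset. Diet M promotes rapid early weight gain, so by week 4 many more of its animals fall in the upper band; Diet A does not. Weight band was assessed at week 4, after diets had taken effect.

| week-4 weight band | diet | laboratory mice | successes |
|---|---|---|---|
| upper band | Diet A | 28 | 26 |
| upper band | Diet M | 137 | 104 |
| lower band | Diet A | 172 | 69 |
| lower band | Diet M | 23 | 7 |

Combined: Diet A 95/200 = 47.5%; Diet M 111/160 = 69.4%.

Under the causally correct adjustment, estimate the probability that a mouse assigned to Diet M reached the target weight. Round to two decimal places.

0.69

Week-4 weight band lies on the pathway diet → week-4 weight band → outcome, so adjusting for it blocks the indirect effect. For the total causal effect of diet, use the unadjusted pooled rates.
So P(outcome | do(Diet M)) is just the pooled rate for Diet M: 111/160 = 0.694.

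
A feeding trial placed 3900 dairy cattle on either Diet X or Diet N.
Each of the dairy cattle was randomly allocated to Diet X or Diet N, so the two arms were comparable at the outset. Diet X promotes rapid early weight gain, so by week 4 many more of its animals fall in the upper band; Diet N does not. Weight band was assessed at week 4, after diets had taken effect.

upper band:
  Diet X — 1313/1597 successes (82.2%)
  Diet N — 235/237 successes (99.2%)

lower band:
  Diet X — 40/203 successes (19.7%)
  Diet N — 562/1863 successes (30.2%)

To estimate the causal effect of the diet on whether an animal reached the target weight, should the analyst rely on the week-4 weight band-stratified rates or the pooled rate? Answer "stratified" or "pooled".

pooled

Because the diet influences week-4 weight band, week-4 weight band is a post-treatment mediator, not a confounder. Stratifying on it would bias the estimate; the causal effect is the crude pooled difference.
Pooled: Diet X 75.2% vs Diet N 38.0%; Diet X is higher overall.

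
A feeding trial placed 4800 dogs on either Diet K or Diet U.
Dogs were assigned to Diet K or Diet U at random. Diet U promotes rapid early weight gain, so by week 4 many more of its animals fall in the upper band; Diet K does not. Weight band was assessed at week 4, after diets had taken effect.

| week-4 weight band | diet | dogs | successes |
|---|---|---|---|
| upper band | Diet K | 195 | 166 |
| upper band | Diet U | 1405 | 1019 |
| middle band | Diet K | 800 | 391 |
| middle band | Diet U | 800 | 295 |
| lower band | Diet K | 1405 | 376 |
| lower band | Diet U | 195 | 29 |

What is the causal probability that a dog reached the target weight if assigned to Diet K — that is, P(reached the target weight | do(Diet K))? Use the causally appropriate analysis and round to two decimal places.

Within every week-4 weight band level Diet K has the higher rate, yet pooled Diet U does — Simpson's reversal.
Stratifying would compare diets among dogs the diets themselves sorted into week-4 weight band groups — a form of selection on an intermediate. The unconditioned pooled rates give the total causal effect.
So P(outcome | do(Diet K)) is just the pooled rate for Diet K: 933/2400 = 0.389.

0.39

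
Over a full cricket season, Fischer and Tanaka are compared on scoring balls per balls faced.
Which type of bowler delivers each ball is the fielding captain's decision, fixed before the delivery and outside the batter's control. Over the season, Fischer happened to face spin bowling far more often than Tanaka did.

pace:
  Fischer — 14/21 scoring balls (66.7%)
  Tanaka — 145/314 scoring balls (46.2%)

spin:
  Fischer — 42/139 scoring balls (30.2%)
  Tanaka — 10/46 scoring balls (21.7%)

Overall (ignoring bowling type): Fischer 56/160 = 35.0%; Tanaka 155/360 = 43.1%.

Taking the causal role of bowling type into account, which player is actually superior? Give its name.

Fischer

Nothing the player does changes bowling type; the imbalance is an allocation artefact. With bowling type also predicting the outcome, the pooled figure is confounded, and the within-stratum comparison is the causal one.
Within each level — pace: 66.7% vs 46.2%; spin: 30.2% vs 21.7% — Fischer is higher every time.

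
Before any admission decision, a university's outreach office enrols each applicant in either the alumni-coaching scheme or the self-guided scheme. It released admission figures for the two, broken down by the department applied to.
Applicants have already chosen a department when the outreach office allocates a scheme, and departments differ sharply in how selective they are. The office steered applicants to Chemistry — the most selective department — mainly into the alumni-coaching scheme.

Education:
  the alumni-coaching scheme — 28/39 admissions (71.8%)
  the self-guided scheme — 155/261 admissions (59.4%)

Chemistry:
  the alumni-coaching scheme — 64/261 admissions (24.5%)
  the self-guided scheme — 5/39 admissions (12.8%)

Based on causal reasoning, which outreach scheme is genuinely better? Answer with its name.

the alumni-coaching scheme

Within every department level the alumni-coaching scheme has the higher rate, yet pooled the self-guided scheme does — Simpson's reversal.
The imbalance in department arose from how applicants were allocated, not from anything the outreach scheme did; and department independently affects the outcome. The pooled gap is confounded — condition on department.
Within each level — Education: 71.8% vs 59.4%; Chemistry: 24.5% vs 12.8% — the alumni-coaching scheme is higher every time.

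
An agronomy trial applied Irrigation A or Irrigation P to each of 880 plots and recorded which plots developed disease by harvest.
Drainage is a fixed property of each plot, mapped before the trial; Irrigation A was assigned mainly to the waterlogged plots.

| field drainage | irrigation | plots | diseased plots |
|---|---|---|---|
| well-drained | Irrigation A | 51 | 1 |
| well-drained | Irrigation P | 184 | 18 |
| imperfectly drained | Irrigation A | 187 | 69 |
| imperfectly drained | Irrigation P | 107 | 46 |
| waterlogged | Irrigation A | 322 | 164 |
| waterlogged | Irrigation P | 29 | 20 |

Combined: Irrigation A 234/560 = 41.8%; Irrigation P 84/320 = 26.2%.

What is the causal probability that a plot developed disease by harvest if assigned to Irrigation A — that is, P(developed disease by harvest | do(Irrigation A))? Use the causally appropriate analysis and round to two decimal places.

The stratified and pooled comparisons disagree (Irrigation A wins within each field drainage; Irrigation P wins overall), so the answer turns on the causal role of field drainage.
Field drainage differs across irrigations for reasons unrelated to any effect of the irrigation itself, and it separately predicts the outcome — a classic confounder. We must compare within field drainage levels.
Standardising Irrigation A to the population field drainage mix: 0.267·1/51 + 0.334·69/187 + 0.399·164/322 = 0.332.

0.33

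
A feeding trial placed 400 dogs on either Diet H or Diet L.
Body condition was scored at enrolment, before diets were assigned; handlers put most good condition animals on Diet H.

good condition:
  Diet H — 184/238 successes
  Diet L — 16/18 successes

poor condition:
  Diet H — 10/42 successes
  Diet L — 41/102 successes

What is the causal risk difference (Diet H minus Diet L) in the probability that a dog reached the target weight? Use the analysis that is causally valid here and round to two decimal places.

Within every starting body condition level Diet L has the higher rate, yet pooled Diet H does — Simpson's reversal.
Since starting body condition is a pre-existing factor (not a product of the diet) and it affects the outcome on its own, it is a confounder. The stratified rates, not the pooled rate, identify the causal effect.
Adjusting over the population distribution of starting body condition: 0.640·(0.773−0.889) + 0.360·(0.238−0.402) = -0.133.

-0.13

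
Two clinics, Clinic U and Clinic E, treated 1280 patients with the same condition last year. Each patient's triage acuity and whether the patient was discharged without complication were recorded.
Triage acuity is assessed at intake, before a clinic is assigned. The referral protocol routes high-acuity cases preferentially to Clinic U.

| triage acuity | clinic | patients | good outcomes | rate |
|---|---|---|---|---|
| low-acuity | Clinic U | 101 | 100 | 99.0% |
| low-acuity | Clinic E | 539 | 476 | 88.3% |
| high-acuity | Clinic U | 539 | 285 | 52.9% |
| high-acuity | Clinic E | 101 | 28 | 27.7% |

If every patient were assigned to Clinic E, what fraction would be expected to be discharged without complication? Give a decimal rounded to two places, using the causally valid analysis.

The triage acuity-specific comparison favours Clinic U throughout, but the pooled figures favour Clinic E. The question is whether to condition on triage acuity.
Triage acuity differs across clinics for reasons unrelated to any effect of the clinic itself, and it separately predicts the outcome — a classic confounder. We must compare within triage acuity levels.
Standardising Clinic E to the population triage acuity mix: 0.500·476/539 + 0.500·28/101 = 0.580.

0.58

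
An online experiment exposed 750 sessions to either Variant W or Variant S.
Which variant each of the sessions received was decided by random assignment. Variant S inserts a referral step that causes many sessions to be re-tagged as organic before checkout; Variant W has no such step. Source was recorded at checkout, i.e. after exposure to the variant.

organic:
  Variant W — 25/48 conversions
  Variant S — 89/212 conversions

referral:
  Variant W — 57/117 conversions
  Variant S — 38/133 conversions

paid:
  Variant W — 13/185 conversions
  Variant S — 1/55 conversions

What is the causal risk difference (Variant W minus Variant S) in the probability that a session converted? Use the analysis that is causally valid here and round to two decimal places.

Traffic source here is a post-treatment variable shaped by the variant; conditioning on it would introduce bias rather than remove it. The overall comparison is the causal one.
The causal difference is the pooled difference: 0.271 − 0.320 = -0.049.

-0.05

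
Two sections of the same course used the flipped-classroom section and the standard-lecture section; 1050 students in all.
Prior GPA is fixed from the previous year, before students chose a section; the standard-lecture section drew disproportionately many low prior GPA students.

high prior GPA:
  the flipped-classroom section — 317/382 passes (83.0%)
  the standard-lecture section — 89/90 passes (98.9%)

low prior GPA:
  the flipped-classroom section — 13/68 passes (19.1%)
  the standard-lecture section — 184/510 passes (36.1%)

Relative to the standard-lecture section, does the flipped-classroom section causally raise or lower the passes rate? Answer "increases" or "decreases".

decreases

Prior GPA band is set before the teaching method has any effect — it is not caused by the teaching method — and it independently drives the outcome. That makes it a confounder, so the causal comparison is within prior GPA band levels.
Within each level — high prior GPA: 83.0% vs 98.9%; low prior GPA: 19.1% vs 36.1% — the standard-lecture section is higher every time.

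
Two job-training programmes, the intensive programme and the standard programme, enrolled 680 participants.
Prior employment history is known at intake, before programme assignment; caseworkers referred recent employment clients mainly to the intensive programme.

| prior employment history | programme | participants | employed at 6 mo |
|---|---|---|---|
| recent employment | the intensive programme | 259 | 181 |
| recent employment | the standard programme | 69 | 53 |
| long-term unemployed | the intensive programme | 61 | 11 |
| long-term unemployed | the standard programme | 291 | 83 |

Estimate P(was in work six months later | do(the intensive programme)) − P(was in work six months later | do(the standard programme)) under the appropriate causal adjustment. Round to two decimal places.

-0.09

Here prior employment history is a common cause — it drives both which programme a case falls under and the outcome. The crude comparison mixes populations; the stratum-specific rates are the causally relevant ones.
Adjusting over the population distribution of prior employment history: 0.482·(0.699−0.768) + 0.518·(0.180−0.285) = -0.088.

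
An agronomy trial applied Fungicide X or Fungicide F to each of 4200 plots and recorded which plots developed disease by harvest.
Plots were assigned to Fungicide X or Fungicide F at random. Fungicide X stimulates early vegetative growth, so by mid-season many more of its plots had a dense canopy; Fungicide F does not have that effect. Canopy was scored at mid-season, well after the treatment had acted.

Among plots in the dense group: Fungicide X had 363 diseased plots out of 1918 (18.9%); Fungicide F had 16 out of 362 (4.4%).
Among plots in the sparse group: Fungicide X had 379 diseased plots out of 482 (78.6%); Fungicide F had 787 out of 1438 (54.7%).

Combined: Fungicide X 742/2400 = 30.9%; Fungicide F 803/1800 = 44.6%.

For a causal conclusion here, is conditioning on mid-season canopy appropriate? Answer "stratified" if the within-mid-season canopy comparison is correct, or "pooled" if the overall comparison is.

pooled

The stratified and pooled comparisons disagree (Fungicide F wins within each mid-season canopy; Fungicide X wins overall), so the answer turns on the causal role of mid-season canopy.
Because the fungicide influences mid-season canopy, mid-season canopy is a post-treatment mediator, not a confounder. Stratifying on it would bias the estimate; the causal effect is the crude pooled difference.
Pooled: Fungicide X 30.9% vs Fungicide F 44.6%; Fungicide X is lower overall.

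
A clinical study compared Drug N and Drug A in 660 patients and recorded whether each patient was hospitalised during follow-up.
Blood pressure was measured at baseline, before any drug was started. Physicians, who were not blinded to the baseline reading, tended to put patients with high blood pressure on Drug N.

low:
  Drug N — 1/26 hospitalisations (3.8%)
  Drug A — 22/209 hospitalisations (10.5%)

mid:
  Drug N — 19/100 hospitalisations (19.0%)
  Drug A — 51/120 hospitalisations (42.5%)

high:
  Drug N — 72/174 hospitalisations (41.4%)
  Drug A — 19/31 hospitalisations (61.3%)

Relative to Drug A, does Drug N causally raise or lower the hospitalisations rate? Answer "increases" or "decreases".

decreases

The blood pressure-specific comparison favours Drug N throughout, but the pooled figures favour Drug A. The question is whether to condition on blood pressure.
Blood pressure is set before the drug has any effect — it is not caused by the drug — and it independently drives the outcome. That makes it a confounder, so the causal comparison is within blood pressure levels.
Within each level — low: 3.8% vs 10.5%; mid: 19.0% vs 42.5%; high: 41.4% vs 61.3% — Drug N is lower every time.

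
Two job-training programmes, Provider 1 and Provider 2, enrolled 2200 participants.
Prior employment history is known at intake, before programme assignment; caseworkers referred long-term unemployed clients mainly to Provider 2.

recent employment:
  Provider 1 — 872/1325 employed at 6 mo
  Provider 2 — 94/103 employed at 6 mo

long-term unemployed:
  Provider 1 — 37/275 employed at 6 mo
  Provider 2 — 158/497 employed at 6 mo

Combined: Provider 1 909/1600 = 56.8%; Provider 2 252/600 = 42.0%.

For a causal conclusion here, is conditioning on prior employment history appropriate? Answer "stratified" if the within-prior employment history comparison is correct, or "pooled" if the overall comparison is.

stratified

Prior employment history is set before the programme has any effect — it is not caused by the programme — and it independently drives the outcome. That makes it a confounder, so the causal comparison is within prior employment history levels.
Within each level — recent employment: 65.8% vs 91.3%; long-term unemployed: 13.5% vs 31.8% — Provider 2 is higher every time.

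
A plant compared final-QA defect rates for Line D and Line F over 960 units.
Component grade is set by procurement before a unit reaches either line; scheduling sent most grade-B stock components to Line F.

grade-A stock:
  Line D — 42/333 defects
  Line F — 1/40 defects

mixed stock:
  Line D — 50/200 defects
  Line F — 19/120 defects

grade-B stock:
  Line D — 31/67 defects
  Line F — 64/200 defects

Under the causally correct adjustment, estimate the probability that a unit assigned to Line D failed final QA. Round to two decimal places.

Here component grade is a common cause — it drives both which line a case falls under and the outcome. The crude comparison mixes populations; the stratum-specific rates are the causally relevant ones.
Standardising Line D to the population component grade mix: 0.389·42/333 + 0.333·50/200 + 0.278·31/67 = 0.261.

0.26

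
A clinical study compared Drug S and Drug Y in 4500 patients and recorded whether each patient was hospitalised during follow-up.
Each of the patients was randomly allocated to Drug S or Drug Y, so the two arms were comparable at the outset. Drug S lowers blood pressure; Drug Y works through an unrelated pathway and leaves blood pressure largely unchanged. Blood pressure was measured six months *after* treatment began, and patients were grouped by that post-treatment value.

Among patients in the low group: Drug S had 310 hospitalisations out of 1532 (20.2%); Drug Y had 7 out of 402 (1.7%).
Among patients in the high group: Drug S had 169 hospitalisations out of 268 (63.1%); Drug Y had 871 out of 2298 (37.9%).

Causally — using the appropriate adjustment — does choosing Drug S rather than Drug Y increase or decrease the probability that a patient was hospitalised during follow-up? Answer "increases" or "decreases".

decreases

Stratifying would compare drugs among patients the drugs themselves sorted into blood pressure groups — a form of selection on an intermediate. The unconditioned pooled rates give the total causal effect.
Pooled: Drug S 26.6% vs Drug Y 32.5%; Drug S is lower overall.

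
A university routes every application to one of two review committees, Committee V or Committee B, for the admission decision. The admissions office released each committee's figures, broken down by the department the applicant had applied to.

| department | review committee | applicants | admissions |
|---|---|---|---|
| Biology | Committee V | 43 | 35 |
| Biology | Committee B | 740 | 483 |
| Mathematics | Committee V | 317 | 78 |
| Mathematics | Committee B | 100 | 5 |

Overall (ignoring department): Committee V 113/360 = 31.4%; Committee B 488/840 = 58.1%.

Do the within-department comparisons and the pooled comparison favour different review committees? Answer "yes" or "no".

Within each department level (Biology 81.4% vs 65.3%; Mathematics 24.6% vs 5.0%), Committee V has the higher rate every time. Pooled: 31.4% vs 58.1% — Committee B has the higher rate overall. The two comparisons disagree.

yes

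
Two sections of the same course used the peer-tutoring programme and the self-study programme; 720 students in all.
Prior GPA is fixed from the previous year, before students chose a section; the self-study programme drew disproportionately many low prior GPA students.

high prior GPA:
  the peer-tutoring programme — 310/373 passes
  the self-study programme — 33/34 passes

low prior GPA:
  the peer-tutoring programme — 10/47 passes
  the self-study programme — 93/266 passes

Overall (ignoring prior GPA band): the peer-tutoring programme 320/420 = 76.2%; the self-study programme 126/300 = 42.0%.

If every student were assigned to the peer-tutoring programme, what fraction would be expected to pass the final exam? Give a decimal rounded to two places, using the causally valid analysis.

Within every prior GPA band level the self-study programme has the higher rate, yet pooled the peer-tutoring programme does — Simpson's reversal.
Prior GPA band satisfies the back-door criterion: it is not a descendant of the teaching method, and it blocks the spurious path from teaching method to outcome. Adjusting for it (i.e., using the within-prior GPA band rates) gives the causal effect.
Standardising the peer-tutoring programme to the population prior GPA band mix: 0.565·310/373 + 0.435·10/47 = 0.562.

0.56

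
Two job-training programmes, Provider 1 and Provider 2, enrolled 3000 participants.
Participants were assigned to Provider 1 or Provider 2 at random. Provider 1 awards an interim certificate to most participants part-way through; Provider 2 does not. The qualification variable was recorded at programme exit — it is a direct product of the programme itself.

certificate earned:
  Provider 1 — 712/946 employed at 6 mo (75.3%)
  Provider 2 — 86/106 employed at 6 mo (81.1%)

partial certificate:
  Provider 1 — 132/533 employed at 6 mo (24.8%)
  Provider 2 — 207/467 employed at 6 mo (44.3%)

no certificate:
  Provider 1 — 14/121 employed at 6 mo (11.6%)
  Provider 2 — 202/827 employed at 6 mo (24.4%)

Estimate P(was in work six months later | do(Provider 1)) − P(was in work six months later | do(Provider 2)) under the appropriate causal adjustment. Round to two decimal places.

+0.18

The distribution of qualification attained during the programme is itself part of what the programme does — it is an intermediate outcome. Holding it fixed would remove that part of the effect; the total effect is the pooled difference.
The causal difference is the pooled difference: 0.536 − 0.354 = +0.183.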